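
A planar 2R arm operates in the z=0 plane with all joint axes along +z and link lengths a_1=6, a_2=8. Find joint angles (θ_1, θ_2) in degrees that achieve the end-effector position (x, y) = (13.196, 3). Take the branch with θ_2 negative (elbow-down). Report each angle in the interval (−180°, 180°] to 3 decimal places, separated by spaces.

30.003 -30.005

cos θ_2 = (183.1344−6²−8²)/(2·6·8) = 0.8660; θ_2 = -30.0048° (elbow-down)
β = atan2(3.0000,13.1960) = 12.8080°; ψ = atan2(-4.0006,12.9279) = -17.1949°
θ_1 = β − ψ = 30.0029°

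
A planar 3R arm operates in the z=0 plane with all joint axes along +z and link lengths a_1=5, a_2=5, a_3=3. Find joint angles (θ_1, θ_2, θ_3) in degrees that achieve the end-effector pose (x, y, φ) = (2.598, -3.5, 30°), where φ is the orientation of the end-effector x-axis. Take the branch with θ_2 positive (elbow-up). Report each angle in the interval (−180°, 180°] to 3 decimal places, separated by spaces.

wrist centre = target − a_3·(cos φ, sin φ) = (-0.0001, -5.0000)
cos θ_2 = (25.0000−5²−5²)/(2·5·5) = -0.5000; θ_2 = 120.0000° (elbow-up)
β = atan2(-5.0000,-0.0001) = -90.0009°; ψ = atan2(4.3301,2.5000) = 60.0000°
θ_1 = β − ψ = -150.0009°
θ_3 = φ − θ_1 − θ_2 = 60.0009° (wrapped to (-180°,180°])

-150.001 120.000 60.001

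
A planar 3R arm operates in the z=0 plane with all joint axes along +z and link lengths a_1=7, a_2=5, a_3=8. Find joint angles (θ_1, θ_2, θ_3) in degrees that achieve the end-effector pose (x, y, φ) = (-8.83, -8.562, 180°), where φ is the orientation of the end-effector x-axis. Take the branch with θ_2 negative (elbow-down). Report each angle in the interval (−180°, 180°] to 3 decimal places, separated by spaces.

wrist centre = target − a_3·(cos φ, sin φ) = (-0.8300, -8.5620)
cos θ_2 = (73.9967−7²−5²)/(2·7·5) = -0.0000; θ_2 = -90.0027° (elbow-down)
β = atan2(-8.5620,-0.8300) = -95.5370°; ψ = atan2(-5.0000,6.9998) = -35.5386°
θ_1 = β − ψ = -59.9984°
θ_3 = φ − θ_1 − θ_2 = -29.9990° (wrapped to (-180°,180°])

-59.998 -90.003 -29.999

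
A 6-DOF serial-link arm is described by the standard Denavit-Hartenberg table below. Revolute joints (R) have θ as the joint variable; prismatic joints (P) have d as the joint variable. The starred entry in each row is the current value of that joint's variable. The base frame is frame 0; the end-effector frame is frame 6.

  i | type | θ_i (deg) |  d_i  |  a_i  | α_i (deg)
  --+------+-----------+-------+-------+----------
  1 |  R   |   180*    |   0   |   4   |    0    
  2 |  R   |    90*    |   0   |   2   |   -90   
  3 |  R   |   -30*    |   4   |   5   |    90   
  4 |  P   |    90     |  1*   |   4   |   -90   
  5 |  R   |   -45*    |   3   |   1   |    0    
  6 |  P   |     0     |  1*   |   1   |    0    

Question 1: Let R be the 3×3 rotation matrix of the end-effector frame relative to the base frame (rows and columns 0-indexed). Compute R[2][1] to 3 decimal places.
-0.612

End-effector y-axis (col 1 of R) = (0.7071,-0.3536,-0.6124)
R[2][1] = -0.6124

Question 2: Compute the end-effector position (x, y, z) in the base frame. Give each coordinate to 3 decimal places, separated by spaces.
5.414 -1.659 2.591

after link 1: o_1 = (-4.0000, 0.0000, 0.0000)
after link 2: o_2 = (-4.0000, -2.0000, 0.0000)
after link 3: o_3 = (-0.0000, -6.3301, 2.5000)
after link 4: o_4 = (4.0000, -5.8301, 3.3660)
after link 5: o_5 = (4.7071, -2.8785, 2.4784)
after link 6: o_6 = (5.4142, -1.6589, 2.5908)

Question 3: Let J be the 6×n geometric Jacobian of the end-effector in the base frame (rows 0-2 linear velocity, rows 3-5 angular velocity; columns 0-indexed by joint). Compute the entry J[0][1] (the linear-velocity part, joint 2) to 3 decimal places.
1.659

axis z_1 = (0.0000,0.0000,1.0000); lever o_n−o_1 = (9.4142,-1.6589,2.5908)
cross product → J_v[:, 1] = (1.6589,9.4142,-0.0000)
J_ω[:, 1] = z_1
entry J[0][1] = 1.6589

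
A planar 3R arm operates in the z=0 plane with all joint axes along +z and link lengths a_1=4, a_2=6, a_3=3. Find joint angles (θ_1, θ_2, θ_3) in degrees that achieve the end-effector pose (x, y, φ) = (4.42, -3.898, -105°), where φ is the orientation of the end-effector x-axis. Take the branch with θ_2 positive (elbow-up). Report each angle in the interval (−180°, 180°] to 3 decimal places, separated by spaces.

wrist centre = target − a_3·(cos φ, sin φ) = (5.1965, -1.0002)
cos θ_2 = (28.0036−4²−6²)/(2·4·6) = -0.4999; θ_2 = 119.9950° (elbow-up)
β = atan2(-1.0002,5.1965) = -10.8951°; ψ = atan2(5.1964,1.0005) = 79.1023°
θ_1 = β − ψ = -89.9975°
θ_3 = φ − θ_1 − θ_2 = -134.9975° (wrapped to (-180°,180°])

-89.997 119.995 -134.998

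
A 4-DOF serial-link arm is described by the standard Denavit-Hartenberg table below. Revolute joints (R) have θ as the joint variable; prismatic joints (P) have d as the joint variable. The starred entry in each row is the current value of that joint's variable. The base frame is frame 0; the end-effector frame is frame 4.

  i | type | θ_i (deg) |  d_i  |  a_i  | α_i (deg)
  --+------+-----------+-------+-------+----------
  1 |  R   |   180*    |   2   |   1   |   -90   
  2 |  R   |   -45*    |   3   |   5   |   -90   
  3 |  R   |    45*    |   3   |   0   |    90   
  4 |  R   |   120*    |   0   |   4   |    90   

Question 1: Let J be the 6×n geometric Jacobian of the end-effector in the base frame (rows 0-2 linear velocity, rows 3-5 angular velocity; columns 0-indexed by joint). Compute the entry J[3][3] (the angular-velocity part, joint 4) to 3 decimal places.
axis z_3 = (-0.5000,-0.7071,0.5000); lever o_n−o_3 = (-1.4495,-1.4142,-3.4495)
cross product → J_v[:, 3] = (3.1463,-2.4495,-0.3178)
J_ω[:, 3] = z_3
entry J[3][3] = -0.5000

-0.500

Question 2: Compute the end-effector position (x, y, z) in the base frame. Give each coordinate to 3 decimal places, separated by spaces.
after link 1: o_1 = (-1.0000, 0.0000, 2.0000)
after link 2: o_2 = (-4.5355, -3.0000, 5.5355)
after link 3: o_3 = (-6.6569, -3.0000, 3.4142)
after link 4: o_4 = (-8.1063, -4.4142, -0.0353)

-8.106 -4.414 -0.035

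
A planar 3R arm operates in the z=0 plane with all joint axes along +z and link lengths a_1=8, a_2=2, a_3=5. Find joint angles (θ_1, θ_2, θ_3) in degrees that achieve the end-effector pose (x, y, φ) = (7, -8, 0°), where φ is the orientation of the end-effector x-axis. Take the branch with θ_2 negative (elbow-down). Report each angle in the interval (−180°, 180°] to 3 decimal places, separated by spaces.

-61.928 -90.000 151.928

wrist centre = target − a_3·(cos φ, sin φ) = (2.0000, -8.0000)
cos θ_2 = (68.0000−8²−2²)/(2·8·2) = 0.0000; θ_2 = -90.0000° (elbow-down)
β = atan2(-8.0000,2.0000) = -75.9638°; ψ = atan2(-2.0000,8.0000) = -14.0362°
θ_1 = β − ψ = -61.9275°
θ_3 = φ − θ_1 − θ_2 = 151.9275° (wrapped to (-180°,180°])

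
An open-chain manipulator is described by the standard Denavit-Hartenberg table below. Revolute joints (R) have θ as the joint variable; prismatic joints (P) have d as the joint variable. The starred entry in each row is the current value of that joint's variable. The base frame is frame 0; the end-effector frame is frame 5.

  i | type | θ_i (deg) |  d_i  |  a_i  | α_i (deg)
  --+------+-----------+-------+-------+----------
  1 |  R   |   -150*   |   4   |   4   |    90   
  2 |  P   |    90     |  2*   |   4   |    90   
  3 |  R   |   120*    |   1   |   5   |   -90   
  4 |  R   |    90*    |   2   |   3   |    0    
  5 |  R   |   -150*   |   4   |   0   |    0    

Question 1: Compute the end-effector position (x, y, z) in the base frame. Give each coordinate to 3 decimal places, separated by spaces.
-3.397 1.884 0.304

after link 1: o_1 = (-3.4641, -2.0000, 4.0000)
after link 2: o_2 = (-4.4641, -0.2679, 8.0000)
after link 3: o_3 = (-7.4952, 2.9821, 5.5000)
after link 4: o_4 = (-4.3971, 3.6160, 3.7679)
after link 5: o_5 = (-3.3971, 1.8840, 0.3038)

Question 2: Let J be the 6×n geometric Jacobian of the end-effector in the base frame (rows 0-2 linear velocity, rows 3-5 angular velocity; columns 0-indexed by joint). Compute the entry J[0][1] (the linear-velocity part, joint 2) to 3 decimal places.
prismatic axis z_1 = (-0.5000,0.8660,0.0000)
J_v[:, 1] = z_1; J_ω[:, 1] = (0,0,0)
entry J[0][1] = -0.5000

-0.500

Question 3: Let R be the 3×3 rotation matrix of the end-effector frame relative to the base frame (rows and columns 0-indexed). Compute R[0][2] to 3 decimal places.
End-effector z-axis (col 2 of R) = (0.2500,-0.4330,-0.8660)
R[0][2] = 0.2500

0.250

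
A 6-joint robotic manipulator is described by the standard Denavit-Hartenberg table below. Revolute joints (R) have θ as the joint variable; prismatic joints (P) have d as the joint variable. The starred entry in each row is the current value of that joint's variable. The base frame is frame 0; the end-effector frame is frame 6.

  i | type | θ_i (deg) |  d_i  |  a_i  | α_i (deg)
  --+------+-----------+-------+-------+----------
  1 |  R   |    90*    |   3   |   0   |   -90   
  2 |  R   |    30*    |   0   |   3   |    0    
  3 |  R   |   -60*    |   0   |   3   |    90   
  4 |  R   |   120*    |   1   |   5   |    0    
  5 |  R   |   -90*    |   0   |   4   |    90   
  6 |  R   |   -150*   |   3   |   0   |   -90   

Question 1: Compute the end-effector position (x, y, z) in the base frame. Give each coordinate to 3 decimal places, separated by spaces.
after link 1: o_1 = (0.0000, 0.0000, 3.0000)
after link 2: o_2 = (0.0000, 2.5981, 1.5000)
after link 3: o_3 = (0.0000, 5.1962, 3.0000)
after link 4: o_4 = (-4.3301, 2.5311, 2.6160)
after link 5: o_5 = (-6.3301, 5.5311, 4.3481)
after link 6: o_6 = (-3.7321, 6.8301, 5.0981)

-3.732 6.830 5.098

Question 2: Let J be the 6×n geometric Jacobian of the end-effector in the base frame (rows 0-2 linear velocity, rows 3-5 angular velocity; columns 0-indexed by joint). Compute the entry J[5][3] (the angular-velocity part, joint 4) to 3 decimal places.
axis z_3 = (-0.0000,-0.5000,0.8660); lever o_n−o_3 = (-3.7321,1.6340,2.0981)
cross product → J_v[:, 3] = (-2.4641,-3.2321,-1.8660)
J_ω[:, 3] = z_3
entry J[5][3] = 0.8660

0.866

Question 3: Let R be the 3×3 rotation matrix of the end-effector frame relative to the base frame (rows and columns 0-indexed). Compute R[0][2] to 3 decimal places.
End-effector z-axis (col 2 of R) = (-0.2500,0.8080,-0.5335)
R[0][2] = -0.2500

-0.250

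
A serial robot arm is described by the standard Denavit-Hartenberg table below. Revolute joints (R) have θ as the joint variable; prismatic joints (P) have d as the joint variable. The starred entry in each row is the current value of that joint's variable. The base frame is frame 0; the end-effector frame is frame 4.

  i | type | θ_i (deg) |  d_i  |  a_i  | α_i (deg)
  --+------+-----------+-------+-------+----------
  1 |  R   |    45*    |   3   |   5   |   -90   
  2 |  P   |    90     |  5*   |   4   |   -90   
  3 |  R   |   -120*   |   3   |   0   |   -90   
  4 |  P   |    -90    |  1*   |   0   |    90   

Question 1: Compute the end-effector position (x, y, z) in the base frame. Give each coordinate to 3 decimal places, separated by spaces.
-2.475 5.303 -1.866

after link 1: o_1 = (3.5355, 3.5355, 3.0000)
after link 2: o_2 = (0.0000, 7.0711, -1.0000)
after link 3: o_3 = (-2.1213, 4.9497, -1.0000)
after link 4: o_4 = (-2.4749, 5.3033, -1.8660)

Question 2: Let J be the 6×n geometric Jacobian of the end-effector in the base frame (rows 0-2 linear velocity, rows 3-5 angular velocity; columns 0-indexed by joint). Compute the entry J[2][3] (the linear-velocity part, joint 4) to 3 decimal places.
prismatic axis z_3 = (-0.3536,0.3536,-0.8660)
J_v[:, 3] = z_3; J_ω[:, 3] = (0,0,0)
entry J[2][3] = -0.8660

-0.866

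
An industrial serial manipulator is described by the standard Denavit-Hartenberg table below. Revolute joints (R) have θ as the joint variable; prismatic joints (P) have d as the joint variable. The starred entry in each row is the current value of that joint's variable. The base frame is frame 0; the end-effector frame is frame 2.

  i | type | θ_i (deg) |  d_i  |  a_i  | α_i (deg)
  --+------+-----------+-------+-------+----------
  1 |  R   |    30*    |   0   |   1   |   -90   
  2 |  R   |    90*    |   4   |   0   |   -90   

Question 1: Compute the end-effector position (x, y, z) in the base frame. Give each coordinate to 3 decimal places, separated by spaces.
after link 1: o_1 = (0.8660, 0.5000, 0.0000)
after link 2: o_2 = (-1.1340, 3.9641, 0.0000)

-1.134 3.964 0.000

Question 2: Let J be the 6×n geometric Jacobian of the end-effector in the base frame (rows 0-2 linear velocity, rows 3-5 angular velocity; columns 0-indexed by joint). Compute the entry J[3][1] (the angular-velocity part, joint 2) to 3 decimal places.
axis z_1 = (-0.5000,0.8660,0.0000); lever o_n−o_1 = (-2.0000,3.4641,0.0000)
cross product → J_v[:, 1] = (0.0000,-0.0000,0.0000)
J_ω[:, 1] = z_1
entry J[3][1] = -0.5000

-0.500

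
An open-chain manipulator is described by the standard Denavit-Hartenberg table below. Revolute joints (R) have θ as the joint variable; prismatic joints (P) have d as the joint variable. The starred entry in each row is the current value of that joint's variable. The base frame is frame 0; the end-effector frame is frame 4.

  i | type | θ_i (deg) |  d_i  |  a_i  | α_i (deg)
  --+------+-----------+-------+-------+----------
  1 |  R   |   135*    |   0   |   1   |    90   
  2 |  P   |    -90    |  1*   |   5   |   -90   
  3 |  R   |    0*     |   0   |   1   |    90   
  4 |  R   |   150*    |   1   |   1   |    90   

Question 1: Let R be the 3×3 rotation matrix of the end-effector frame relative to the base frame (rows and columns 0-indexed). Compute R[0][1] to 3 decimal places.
0.707

End-effector y-axis (col 1 of R) = (0.7071,0.7071,0.0000)
R[0][1] = 0.7071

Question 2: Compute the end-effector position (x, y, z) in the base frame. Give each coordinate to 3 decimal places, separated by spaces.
after link 1: o_1 = (-0.7071, 0.7071, 0.0000)
after link 2: o_2 = (0.0000, 1.4142, -5.0000)
after link 3: o_3 = (0.0000, 1.4142, -6.0000)
after link 4: o_4 = (0.3536, 2.4749, -5.1340)

0.354 2.475 -5.134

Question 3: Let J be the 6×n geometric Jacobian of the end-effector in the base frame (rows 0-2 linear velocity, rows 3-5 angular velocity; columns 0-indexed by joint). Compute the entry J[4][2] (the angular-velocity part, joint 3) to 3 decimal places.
axis z_2 = (-0.7071,0.7071,0.0000); lever o_n−o_2 = (0.3536,1.0607,-0.1340)
cross product → J_v[:, 2] = (-0.0947,-0.0947,-1.0000)
J_ω[:, 2] = z_2
entry J[4][2] = 0.7071

0.707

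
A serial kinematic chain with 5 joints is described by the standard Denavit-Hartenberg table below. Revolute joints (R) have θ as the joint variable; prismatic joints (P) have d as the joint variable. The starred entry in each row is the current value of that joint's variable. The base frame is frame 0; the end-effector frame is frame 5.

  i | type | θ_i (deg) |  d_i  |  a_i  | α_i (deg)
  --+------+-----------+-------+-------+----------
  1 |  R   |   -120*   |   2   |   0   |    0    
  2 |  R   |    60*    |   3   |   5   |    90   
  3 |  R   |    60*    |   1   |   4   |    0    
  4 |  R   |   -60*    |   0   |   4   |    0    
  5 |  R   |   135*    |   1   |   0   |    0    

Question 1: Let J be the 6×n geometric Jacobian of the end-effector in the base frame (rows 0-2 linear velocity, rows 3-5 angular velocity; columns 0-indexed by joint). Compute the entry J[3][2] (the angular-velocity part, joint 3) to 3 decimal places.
-0.866

axis z_2 = (-0.8660,-0.5000,0.0000); lever o_n−o_2 = (1.2679,-6.1962,3.4641)
cross product → J_v[:, 2] = (-1.7321,3.0000,6.0000)
J_ω[:, 2] = z_2
entry J[3][2] = -0.8660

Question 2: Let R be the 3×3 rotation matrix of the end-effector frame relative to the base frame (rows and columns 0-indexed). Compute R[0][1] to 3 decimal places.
-0.354

End-effector y-axis (col 1 of R) = (-0.3536,0.6124,-0.7071)
R[0][1] = -0.3536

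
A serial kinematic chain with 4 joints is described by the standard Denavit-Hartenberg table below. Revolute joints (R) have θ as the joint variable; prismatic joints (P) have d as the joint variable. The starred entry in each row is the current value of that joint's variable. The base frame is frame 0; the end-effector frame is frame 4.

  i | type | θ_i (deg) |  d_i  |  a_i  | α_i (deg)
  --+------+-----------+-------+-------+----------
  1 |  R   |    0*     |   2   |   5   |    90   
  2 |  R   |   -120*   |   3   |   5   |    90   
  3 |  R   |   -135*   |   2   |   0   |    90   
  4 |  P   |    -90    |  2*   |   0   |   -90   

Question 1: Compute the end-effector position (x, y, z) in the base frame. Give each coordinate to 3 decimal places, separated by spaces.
after link 1: o_1 = (5.0000, 0.0000, 2.0000)
after link 2: o_2 = (2.5000, -3.0000, -2.3301)
after link 3: o_3 = (0.7679, -3.0000, -1.3301)
after link 4: o_4 = (1.4751, -4.4142, -0.1054)

1.475 -4.414 -0.105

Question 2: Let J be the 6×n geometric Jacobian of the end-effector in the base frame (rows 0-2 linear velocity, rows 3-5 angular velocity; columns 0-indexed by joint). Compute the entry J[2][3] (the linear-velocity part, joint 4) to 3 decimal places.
0.612

prismatic axis z_3 = (0.3536,-0.7071,0.6124)
J_v[:, 3] = z_3; J_ω[:, 3] = (0,0,0)
entry J[2][3] = 0.6124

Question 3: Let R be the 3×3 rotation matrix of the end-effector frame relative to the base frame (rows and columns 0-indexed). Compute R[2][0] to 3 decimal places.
-0.500

End-effector x-axis (col 0 of R) = (0.8660,0.0000,-0.5000)
R[2][0] = -0.5000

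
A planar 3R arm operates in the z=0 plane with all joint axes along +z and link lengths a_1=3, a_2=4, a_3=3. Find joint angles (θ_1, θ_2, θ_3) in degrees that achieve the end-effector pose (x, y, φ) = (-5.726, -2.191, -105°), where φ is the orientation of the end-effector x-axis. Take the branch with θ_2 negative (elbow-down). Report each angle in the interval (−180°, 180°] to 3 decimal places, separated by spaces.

-134.993 -90.006 119.999

wrist centre = target − a_3·(cos φ, sin φ) = (-4.9495, 0.7068)
cos θ_2 = (24.9975−3²−4²)/(2·3·4) = -0.0001; θ_2 = -90.0059° (elbow-down)
β = atan2(0.7068,-4.9495) = 171.8733°; ψ = atan2(-4.0000,2.9996) = -53.1339°
θ_1 = β − ψ = 225.0072°
θ_3 = φ − θ_1 − θ_2 = 119.9987° (wrapped to (-180°,180°])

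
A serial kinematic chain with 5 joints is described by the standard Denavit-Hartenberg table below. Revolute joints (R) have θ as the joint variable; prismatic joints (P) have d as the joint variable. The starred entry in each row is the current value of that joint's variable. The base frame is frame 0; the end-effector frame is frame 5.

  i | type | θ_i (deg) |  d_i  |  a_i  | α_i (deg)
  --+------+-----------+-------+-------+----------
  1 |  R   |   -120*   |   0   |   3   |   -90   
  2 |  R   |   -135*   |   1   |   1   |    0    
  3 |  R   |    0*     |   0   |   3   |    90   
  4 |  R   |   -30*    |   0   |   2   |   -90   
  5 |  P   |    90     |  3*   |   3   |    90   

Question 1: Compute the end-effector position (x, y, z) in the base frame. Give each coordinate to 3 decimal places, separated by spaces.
2.246 -1.306 7.235

after link 1: o_1 = (-1.5000, -2.5981, 0.0000)
after link 2: o_2 = (-0.2804, -2.4857, 0.7071)
after link 3: o_3 = (0.7802, -0.6486, 2.8284)
after link 4: o_4 = (0.5266, 0.9121, 4.0532)
after link 5: o_5 = (2.2463, -1.3055, 7.2352)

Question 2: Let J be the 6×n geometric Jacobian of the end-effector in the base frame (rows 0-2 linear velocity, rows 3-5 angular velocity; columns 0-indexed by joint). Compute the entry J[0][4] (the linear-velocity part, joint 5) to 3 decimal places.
prismatic axis z_4 = (0.9268,-0.1268,0.3536)
J_v[:, 4] = z_4; J_ω[:, 4] = (0,0,0)
entry J[0][4] = 0.9268

0.927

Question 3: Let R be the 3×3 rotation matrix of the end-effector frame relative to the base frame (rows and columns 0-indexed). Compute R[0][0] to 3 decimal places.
-0.354

End-effector x-axis (col 0 of R) = (-0.3536,-0.6124,0.7071)
R[0][0] = -0.3536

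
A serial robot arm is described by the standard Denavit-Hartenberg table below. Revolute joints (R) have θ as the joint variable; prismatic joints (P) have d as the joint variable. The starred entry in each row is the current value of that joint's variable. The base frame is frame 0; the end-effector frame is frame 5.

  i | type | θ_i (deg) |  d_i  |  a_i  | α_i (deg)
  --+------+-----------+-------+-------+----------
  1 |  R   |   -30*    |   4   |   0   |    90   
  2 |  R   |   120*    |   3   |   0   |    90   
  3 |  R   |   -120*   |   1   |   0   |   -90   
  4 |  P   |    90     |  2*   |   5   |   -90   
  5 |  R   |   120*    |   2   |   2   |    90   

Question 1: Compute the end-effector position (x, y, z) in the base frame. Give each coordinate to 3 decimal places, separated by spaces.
-5.083 -2.375 3.567

after link 1: o_1 = (0.0000, 0.0000, 4.0000)
after link 2: o_2 = (-1.5000, -2.5981, 4.0000)
after link 3: o_3 = (-0.7500, -3.0311, 4.5000)
after link 4: o_4 = (-4.7500, 0.4330, 3.5000)
after link 5: o_5 = (-5.0825, -2.3750, 3.5670)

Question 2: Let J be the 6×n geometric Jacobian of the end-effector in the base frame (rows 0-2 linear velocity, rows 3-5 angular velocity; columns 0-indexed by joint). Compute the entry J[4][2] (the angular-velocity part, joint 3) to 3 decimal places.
axis z_2 = (0.7500,-0.4330,0.5000); lever o_n−o_2 = (-3.5825,0.2231,-0.4330)
cross product → J_v[:, 2] = (0.0760,-1.4665,-1.3840)
J_ω[:, 2] = z_2
entry J[4][2] = -0.4330

-0.433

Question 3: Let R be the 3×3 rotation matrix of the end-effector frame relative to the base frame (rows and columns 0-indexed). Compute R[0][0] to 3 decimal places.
End-effector x-axis (col 0 of R) = (0.4833,-0.7790,-0.3995)
R[0][0] = 0.4833

0.483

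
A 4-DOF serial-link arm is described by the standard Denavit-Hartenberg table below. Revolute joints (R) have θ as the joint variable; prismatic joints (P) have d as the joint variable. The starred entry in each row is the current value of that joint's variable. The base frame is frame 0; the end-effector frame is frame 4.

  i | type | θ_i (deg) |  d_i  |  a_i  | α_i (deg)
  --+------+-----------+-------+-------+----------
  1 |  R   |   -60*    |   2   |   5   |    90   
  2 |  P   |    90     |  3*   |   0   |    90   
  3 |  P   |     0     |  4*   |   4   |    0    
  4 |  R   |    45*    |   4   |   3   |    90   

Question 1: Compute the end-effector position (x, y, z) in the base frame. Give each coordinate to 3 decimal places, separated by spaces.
after link 1: o_1 = (2.5000, -4.3301, 2.0000)
after link 2: o_2 = (-0.0981, -5.8301, 2.0000)
after link 3: o_3 = (1.9019, -9.2942, 6.0000)
after link 4: o_4 = (2.0648, -13.8190, 8.1213)

2.065 -13.819 8.121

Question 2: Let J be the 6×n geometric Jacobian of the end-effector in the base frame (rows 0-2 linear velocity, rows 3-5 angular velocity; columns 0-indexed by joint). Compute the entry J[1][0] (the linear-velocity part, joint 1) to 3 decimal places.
2.065

axis z_0 = ẑ; lever o_n−o_0 = (2.0648,-13.8190,8.1213)
cross product → J_v[:, 0] = (13.8190,2.0648,-0.0000)
J_ω[:, 0] = z_0
entry J[1][0] = 2.0648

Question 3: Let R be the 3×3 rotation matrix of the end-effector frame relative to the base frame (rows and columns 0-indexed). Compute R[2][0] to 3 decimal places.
0.707

End-effector x-axis (col 0 of R) = (-0.6124,-0.3536,0.7071)
R[2][0] = 0.7071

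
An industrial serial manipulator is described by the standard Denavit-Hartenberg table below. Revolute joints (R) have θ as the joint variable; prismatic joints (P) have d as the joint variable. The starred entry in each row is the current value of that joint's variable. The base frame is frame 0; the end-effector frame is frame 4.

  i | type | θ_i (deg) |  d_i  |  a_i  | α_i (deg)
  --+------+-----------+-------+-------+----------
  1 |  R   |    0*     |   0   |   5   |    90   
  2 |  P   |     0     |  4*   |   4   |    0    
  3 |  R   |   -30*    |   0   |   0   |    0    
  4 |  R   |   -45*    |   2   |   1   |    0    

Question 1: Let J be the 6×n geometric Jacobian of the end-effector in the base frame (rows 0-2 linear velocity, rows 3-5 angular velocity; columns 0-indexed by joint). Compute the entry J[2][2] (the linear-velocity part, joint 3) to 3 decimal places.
axis z_2 = (0.0000,-1.0000,0.0000); lever o_n−o_2 = (0.2588,-2.0000,-0.9659)
cross product → J_v[:, 2] = (0.9659,0.0000,0.2588)
J_ω[:, 2] = z_2
entry J[2][2] = 0.2588

0.259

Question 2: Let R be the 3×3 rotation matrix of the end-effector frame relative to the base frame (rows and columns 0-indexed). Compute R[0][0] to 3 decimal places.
0.259

End-effector x-axis (col 0 of R) = (0.2588,-0.0000,-0.9659)
R[0][0] = 0.2588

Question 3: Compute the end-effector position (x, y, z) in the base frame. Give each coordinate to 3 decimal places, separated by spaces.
9.259 -6.000 -0.966

after link 1: o_1 = (5.0000, 0.0000, 0.0000)
after link 2: o_2 = (9.0000, -4.0000, 0.0000)
after link 3: o_3 = (9.0000, -4.0000, 0.0000)
after link 4: o_4 = (9.2588, -6.0000, -0.9659)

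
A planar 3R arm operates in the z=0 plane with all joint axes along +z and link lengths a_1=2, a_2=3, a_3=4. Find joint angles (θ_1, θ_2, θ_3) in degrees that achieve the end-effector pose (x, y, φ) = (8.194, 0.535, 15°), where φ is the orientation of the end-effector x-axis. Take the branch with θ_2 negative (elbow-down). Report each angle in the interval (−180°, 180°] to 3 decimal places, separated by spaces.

wrist centre = target − a_3·(cos φ, sin φ) = (4.3303, -0.5003)
cos θ_2 = (19.0017−2²−3²)/(2·2·3) = 0.5001; θ_2 = -59.9904° (elbow-down)
β = atan2(-0.5003,4.3303) = -6.5901°; ψ = atan2(-2.5978,3.5004) = -36.5807°
θ_1 = β − ψ = 29.9906°
θ_3 = φ − θ_1 − θ_2 = 44.9998° (wrapped to (-180°,180°])

29.991 -59.990 45.000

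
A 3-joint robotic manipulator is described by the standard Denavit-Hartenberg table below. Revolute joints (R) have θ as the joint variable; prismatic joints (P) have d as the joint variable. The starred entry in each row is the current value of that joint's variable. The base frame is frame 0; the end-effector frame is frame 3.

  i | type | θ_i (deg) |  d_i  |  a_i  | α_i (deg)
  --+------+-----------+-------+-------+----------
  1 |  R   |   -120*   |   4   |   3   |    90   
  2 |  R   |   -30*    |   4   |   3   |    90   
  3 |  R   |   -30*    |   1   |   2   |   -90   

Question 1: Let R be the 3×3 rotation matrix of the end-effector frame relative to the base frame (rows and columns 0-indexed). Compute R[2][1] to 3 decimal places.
0.866

End-effector y-axis (col 1 of R) = (-0.2500,-0.4330,0.8660)
R[2][1] = 0.8660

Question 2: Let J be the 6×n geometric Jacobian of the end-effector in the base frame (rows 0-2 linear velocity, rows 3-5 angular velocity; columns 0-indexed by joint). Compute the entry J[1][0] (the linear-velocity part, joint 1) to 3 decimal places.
axis z_0 = ẑ; lever o_n−o_0 = (-5.8971,-4.2141,0.7679)
cross product → J_v[:, 0] = (4.2141,-5.8971,0.0000)
J_ω[:, 0] = z_0
entry J[1][0] = -5.8971

-5.897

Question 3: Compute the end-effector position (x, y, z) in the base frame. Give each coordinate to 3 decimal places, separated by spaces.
-5.897 -4.214 0.768

after link 1: o_1 = (-1.5000, -2.5981, 4.0000)
after link 2: o_2 = (-6.2631, -2.8481, 2.5000)
after link 3: o_3 = (-5.8971, -4.2141, 0.7679)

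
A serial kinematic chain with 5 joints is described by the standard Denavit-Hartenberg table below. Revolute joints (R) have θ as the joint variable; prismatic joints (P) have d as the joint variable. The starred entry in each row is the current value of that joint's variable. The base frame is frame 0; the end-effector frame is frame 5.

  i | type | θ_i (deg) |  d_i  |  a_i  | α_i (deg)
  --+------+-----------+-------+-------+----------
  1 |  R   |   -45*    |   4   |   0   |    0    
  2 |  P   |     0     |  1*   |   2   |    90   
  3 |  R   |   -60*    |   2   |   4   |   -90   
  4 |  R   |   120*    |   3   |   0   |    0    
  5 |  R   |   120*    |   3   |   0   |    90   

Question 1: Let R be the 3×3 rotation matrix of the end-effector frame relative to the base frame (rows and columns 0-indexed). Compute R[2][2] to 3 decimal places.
End-effector z-axis (col 2 of R) = (0.0474,0.6597,0.7500)
R[2][2] = 0.7500

0.750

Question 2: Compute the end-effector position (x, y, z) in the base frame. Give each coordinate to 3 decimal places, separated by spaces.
5.088 -7.917 4.536

after link 1: o_1 = (0.0000, 0.0000, 4.0000)
after link 2: o_2 = (1.4142, -1.4142, 5.0000)
after link 3: o_3 = (1.4142, -4.2426, 1.5359)
after link 4: o_4 = (3.2513, -6.0798, 3.0359)
after link 5: o_5 = (5.0884, -7.9169, 4.5359)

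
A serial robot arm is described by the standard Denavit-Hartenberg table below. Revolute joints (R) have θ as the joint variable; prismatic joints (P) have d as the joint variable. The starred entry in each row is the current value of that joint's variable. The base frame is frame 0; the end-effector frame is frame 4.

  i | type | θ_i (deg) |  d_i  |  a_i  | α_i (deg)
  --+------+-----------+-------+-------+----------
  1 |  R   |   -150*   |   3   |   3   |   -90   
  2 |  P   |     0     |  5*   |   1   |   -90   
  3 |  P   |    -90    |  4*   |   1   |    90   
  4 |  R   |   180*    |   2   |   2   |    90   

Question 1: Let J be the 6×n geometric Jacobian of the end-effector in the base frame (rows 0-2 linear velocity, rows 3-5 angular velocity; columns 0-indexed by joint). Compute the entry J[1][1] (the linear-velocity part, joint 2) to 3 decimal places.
-0.866

prismatic axis z_1 = (0.5000,-0.8660,0.0000)
J_v[:, 1] = z_1; J_ω[:, 1] = (0,0,0)
entry J[1][1] = -0.8660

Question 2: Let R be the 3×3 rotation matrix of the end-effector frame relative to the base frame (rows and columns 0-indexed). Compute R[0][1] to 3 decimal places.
End-effector y-axis (col 1 of R) = (0.8660,0.5000,0.0000)
R[0][1] = 0.8660

0.866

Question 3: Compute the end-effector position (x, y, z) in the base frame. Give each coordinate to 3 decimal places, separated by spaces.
0.268 -4.464 -1.000

after link 1: o_1 = (-2.5981, -1.5000, 3.0000)
after link 2: o_2 = (-0.9641, -6.3301, 3.0000)
after link 3: o_3 = (-0.4641, -7.1962, -1.0000)
after link 4: o_4 = (0.2679, -4.4641, -1.0000)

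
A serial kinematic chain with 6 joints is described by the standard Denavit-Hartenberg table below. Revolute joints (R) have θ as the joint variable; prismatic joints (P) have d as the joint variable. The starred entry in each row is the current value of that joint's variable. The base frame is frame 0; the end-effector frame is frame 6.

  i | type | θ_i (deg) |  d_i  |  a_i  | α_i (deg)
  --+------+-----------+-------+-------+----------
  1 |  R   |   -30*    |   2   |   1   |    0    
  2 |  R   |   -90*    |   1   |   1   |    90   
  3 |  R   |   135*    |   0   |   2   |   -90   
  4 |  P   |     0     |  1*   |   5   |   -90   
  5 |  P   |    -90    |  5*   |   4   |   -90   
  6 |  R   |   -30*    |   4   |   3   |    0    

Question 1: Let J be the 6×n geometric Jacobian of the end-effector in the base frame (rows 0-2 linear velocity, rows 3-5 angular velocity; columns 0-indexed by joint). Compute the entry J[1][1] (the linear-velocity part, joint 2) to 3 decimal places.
11.705

axis z_1 = (0.0000,0.0000,1.0000); lever o_n−o_1 = (11.7046,7.2729,3.4055)
cross product → J_v[:, 1] = (-7.2729,11.7046,0.0000)
J_ω[:, 1] = z_1
entry J[1][1] = 11.7046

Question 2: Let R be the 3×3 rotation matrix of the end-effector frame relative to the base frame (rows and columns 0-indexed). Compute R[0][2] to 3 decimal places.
End-effector z-axis (col 2 of R) = (0.3536,0.6124,0.7071)
R[0][2] = 0.3536

0.354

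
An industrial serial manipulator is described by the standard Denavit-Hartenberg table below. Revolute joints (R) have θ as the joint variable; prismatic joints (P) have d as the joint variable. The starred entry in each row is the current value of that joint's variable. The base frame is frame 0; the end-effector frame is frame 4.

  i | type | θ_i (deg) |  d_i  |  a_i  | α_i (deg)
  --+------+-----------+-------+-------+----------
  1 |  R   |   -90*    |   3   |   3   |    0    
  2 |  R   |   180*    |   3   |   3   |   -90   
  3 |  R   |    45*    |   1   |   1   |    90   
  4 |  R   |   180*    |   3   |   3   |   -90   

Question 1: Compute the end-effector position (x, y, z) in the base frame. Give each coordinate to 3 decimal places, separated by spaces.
after link 1: o_1 = (0.0000, -3.0000, 3.0000)
after link 2: o_2 = (0.0000, 0.0000, 6.0000)
after link 3: o_3 = (-1.0000, 0.7071, 5.2929)
after link 4: o_4 = (-1.0000, 0.7071, 9.5355)

-1.000 0.707 9.536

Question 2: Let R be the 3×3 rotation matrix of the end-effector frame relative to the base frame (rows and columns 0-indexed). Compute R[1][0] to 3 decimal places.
-0.707

End-effector x-axis (col 0 of R) = (-0.0000,-0.7071,0.7071)
R[1][0] = -0.7071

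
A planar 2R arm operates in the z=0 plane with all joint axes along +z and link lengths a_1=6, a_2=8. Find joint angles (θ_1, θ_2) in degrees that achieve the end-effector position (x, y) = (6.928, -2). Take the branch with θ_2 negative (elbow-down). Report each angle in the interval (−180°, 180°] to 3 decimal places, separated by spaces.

57.797 -120.002

cos θ_2 = (51.9972−6²−8²)/(2·6·8) = -0.5000; θ_2 = -120.0019° (elbow-down)
β = atan2(-2.0000,6.9280) = -16.1026°; ψ = atan2(-6.9281,1.9998) = -73.8994°
θ_1 = β − ψ = 57.7968°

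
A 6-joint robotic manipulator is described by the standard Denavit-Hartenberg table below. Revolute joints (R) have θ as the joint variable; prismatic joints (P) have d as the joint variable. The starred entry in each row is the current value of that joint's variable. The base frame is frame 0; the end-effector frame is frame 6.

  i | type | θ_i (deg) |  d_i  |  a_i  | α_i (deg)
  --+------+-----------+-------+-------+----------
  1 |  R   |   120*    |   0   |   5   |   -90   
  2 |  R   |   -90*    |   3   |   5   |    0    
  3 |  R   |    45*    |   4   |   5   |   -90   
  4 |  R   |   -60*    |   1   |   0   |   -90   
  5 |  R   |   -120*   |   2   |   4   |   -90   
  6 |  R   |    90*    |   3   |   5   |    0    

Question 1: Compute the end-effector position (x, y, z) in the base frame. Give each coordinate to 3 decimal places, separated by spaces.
-13.373 5.127 2.693

after link 1: o_1 = (-2.5000, 4.3301, 0.0000)
after link 2: o_2 = (-5.0981, 2.8301, 5.0000)
after link 3: o_3 = (-10.3299, 3.8920, 8.5355)
after link 4: o_4 = (-10.6835, 4.5044, 7.8284)
after link 5: o_5 = (-9.8010, 8.4400, 5.8966)
after link 6: o_6 = (-13.3733, 5.1274, 2.6926)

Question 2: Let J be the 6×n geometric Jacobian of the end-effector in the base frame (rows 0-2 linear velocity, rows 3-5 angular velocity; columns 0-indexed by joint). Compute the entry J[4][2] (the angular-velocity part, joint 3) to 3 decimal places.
-0.500

axis z_2 = (-0.8660,-0.5000,0.0000); lever o_n−o_2 = (-8.2753,2.2973,-2.3074)
cross product → J_v[:, 2] = (1.1537,-1.9983,-6.1271)
J_ω[:, 2] = z_2
entry J[4][2] = -0.5000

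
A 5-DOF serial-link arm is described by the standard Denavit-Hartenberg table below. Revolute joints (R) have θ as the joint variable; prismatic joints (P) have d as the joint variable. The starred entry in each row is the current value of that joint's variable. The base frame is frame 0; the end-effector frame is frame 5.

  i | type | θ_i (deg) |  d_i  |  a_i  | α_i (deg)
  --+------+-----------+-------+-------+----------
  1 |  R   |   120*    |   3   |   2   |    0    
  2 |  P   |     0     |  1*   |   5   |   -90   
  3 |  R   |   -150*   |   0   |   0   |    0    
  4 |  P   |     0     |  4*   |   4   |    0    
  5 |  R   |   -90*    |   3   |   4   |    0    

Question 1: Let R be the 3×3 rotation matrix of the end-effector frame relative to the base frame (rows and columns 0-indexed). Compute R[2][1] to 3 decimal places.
0.500

End-effector y-axis (col 1 of R) = (0.4330,-0.7500,0.5000)
R[2][1] = 0.5000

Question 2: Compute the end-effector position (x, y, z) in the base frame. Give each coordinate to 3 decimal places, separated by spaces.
after link 1: o_1 = (-1.0000, 1.7321, 3.0000)
after link 2: o_2 = (-3.5000, 6.0622, 4.0000)
after link 3: o_3 = (-3.5000, 6.0622, 4.0000)
after link 4: o_4 = (-5.2321, 1.0622, 6.0000)
after link 5: o_5 = (-6.8301, -2.1699, 2.5359)

-6.830 -2.170 2.536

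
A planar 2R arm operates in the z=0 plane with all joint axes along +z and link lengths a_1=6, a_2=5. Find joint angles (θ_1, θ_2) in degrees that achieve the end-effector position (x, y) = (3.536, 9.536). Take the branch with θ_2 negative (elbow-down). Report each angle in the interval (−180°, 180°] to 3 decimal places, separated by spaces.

cos θ_2 = (103.4386−6²−5²)/(2·6·5) = 0.7073; θ_2 = -44.9835° (elbow-down)
β = atan2(9.5360,3.5360) = 69.6549°; ψ = atan2(-3.5345,9.5365) = -20.3361°
θ_1 = β − ψ = 89.9911°

89.991 -44.984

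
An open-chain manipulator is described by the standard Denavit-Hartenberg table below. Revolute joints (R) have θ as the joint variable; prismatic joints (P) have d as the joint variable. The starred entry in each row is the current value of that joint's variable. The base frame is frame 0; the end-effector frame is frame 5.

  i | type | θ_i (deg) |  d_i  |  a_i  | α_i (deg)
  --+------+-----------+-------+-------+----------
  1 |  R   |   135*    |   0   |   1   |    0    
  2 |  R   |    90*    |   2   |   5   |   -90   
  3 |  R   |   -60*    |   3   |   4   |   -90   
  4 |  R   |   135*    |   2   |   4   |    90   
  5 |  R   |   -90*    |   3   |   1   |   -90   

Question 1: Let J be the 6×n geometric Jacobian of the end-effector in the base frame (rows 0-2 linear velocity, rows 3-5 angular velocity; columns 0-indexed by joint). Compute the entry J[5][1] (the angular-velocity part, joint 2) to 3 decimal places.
axis z_1 = (0.0000,0.0000,1.0000); lever o_n−o_1 = (-6.6908,-3.9334,4.3517)
cross product → J_v[:, 1] = (3.9334,-6.6908,0.0000)
J_ω[:, 1] = z_1
entry J[5][1] = 1.0000

1.000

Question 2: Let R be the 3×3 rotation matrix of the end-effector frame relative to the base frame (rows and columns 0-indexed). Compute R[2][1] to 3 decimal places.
-0.612

End-effector y-axis (col 1 of R) = (0.7500,-0.2500,-0.6124)
R[2][1] = -0.6124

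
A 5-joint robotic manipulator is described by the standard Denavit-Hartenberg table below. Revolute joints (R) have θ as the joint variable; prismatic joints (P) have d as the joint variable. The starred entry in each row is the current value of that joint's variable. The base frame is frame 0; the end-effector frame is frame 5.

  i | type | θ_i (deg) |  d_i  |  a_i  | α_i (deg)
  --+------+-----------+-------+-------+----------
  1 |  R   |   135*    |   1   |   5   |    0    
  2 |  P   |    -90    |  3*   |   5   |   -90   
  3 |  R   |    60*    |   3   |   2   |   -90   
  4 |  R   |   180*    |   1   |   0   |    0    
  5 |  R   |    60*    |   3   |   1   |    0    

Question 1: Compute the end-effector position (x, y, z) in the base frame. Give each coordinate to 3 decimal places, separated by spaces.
after link 1: o_1 = (-3.5355, 3.5355, 1.0000)
after link 2: o_2 = (0.0000, 7.0711, 4.0000)
after link 3: o_3 = (-1.4142, 9.8995, 2.2679)
after link 4: o_4 = (-2.0266, 9.2871, 1.7679)
after link 5: o_5 = (-4.6529, 7.8856, 0.7010)

-4.653 7.886 0.701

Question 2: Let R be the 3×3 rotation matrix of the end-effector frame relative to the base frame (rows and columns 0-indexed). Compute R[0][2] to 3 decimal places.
End-effector z-axis (col 2 of R) = (-0.6124,-0.6124,-0.5000)
R[0][2] = -0.6124

-0.612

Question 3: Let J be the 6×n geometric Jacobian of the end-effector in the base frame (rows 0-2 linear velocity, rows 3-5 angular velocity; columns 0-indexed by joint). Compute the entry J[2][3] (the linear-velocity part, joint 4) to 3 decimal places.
axis z_3 = (-0.6124,-0.6124,-0.5000); lever o_n−o_3 = (-3.2386,-2.0139,-1.5670)
cross product → J_v[:, 3] = (-0.0474,0.6597,-0.7500)
J_ω[:, 3] = z_3
entry J[2][3] = -0.7500

-0.750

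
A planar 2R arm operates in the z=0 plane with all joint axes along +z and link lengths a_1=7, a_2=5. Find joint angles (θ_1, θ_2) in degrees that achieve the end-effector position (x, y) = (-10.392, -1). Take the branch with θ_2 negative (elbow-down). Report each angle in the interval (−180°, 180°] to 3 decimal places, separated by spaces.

cos θ_2 = (108.9937−7²−5²)/(2·7·5) = 0.4999; θ_2 = -60.0060° (elbow-down)
β = atan2(-1.0000,-10.3920) = -174.5035°; ψ = atan2(-4.3304,9.4995) = -24.5060°
θ_1 = β − ψ = -149.9975°

-149.998 -60.006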